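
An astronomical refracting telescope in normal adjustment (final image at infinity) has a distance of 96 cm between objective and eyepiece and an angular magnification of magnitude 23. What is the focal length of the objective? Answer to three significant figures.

92.0 cm

In normal adjustment the tube length equals f_obj + f_eye and |M| = f_obj/f_eye.
So f_obj = 23 f_eye and 23 f_eye + f_eye = 96 cm, giving f_eye = 96/24 = 4.000 cm and f_obj = 92.000 cm.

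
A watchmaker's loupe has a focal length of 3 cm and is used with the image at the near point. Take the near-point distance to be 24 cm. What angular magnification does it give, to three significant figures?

9.00

M = 1 + D/f = 1 + 24/3 = 9.000.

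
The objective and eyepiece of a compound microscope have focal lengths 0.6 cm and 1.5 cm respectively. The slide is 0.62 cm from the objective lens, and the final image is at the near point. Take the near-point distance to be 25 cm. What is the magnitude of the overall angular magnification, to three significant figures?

530

Objective: 1/d_i = 1/f_obj - 1/d_o = 1/0.6 - 1/0.62 = 0.05376 cm^-1, so d_i = 18.600 cm.
m_obj = -d_i/d_o = -18.600/0.62 = -30.000.
Eyepiece angular magnification (image at near point): M_eye = 1 + D/f_e = 1 + 25/1.5 = 17.667.
Overall M = m_obj x M_eye = (-30.000)(17.667) = -530.00.
|M| = 530.00.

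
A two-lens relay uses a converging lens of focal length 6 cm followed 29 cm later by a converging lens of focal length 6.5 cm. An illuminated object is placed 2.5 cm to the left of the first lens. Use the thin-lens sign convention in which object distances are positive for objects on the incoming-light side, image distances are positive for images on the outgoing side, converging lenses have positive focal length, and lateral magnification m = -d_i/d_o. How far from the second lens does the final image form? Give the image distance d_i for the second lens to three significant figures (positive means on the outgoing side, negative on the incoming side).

First lens: d_i1 = 1/(1/6 - 1/2.5) = -4.286 cm.
The intermediate image is virtual, 4.286 cm to the left of lens 1, so d_o2 = L - d_i1 = 29 - (-4.286) = 33.286 cm.
Second lens: d_i2 = 1/(1/6.5 - 1/(33.286)) = 8.077 cm.

8.08 cm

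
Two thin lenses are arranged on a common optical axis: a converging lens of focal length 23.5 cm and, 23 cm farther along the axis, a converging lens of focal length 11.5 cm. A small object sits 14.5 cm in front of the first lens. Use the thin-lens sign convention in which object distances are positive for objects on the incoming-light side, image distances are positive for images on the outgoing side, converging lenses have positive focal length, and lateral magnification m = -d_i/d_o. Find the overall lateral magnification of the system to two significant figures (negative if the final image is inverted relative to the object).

-0.61

First lens: d_i1 = 1/(1/23.5 - 1/14.5) = -37.861 cm.
m_1 = -(-37.861)/14.5 = 2.6111.
With d_i1 < 0 the first image is virtual and lies on the object side; the object distance for lens 2 is d_o2 = 23 - (-37.861) = 60.861 cm.
Second lens: d_i2 = 1/(1/11.5 - 1/(60.861)) = 14.179 cm.
m_2 = -(14.179)/(60.861) = -0.2330.
Overall magnification: m = m_1 m_2 = -0.6083.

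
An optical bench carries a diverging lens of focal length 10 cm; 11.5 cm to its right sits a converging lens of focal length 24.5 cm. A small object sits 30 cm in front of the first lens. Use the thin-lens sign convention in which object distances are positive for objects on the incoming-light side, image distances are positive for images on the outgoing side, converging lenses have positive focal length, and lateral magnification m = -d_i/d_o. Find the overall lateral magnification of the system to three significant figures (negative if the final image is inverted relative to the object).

Applying the thin-lens equation to the first lens, 1/(-10) = 1/30 + 1/d_i1, which gives d_i1 = -7.500 cm.
Its lateral magnification is m_1 = -d_i1/d_o1 = -(-7.500)/30 = 0.2500.
With d_i1 < 0 the first image is virtual and lies on the object side; the object distance for lens 2 is d_o2 = 11.5 - (-7.500) = 19.000 cm.
Applying the thin-lens equation again with f_2 = 24.5 cm and d_o2 = 19.000 cm gives d_i2 = -84.636 cm.
m_2 = -(-84.636)/(19.000) = 4.4545.
Overall magnification: m = m_1 m_2 = 1.1136.

1.11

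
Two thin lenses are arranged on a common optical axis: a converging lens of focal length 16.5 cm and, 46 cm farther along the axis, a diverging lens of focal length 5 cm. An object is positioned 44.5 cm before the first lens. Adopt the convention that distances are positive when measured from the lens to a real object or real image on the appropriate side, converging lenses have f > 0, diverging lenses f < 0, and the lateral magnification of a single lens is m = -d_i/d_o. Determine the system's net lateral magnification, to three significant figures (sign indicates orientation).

First lens: d_i1 = 1/(1/16.5 - 1/44.5) = 26.223 cm.
m_1 = -(26.223)/44.5 = -0.5893.
Object distance for lens 2: d_o2 = 46 - 26.223 = 19.777 cm.
Second lens: d_i2 = 1/(1/(-5) - 1/(19.777)) = -3.991 cm.
m_2 = -(-3.991)/(19.777) = 0.2018.
The system's lateral magnification is m_1 m_2 = (-0.5893)(0.2018) = -0.1189.

-0.119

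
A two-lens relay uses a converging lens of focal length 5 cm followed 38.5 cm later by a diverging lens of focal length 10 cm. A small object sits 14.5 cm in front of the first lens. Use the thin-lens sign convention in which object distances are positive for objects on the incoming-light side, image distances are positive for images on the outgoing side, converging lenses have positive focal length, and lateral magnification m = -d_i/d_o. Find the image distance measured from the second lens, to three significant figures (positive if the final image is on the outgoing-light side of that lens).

Lens 1: 1/d_i1 = 1/f_1 - 1/d_o1 = 1/5 - 1/14.5 = 0.13103 cm^-1, so d_i1 = 7.632 cm.
The intermediate image is 7.632 cm to the right of lens 1, so d_o2 = L - d_i1 = 38.5 - 7.632 = 30.868 cm.
Lens 2: 1/d_i2 = 1/f_2 - 1/d_o2 = 1/(-10) - 1/(30.868) = -0.13240 cm^-1, so d_i2 = -7.553 cm.

-7.55 cm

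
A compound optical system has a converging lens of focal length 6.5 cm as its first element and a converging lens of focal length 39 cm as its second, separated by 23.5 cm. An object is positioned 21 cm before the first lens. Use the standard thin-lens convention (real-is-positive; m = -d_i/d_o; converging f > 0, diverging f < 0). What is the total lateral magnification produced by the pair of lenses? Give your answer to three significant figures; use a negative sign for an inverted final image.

-0.702

Applying the thin-lens equation to the first lens, 1/6.5 = 1/21 + 1/d_i1, which gives d_i1 = 9.414 cm.
Its lateral magnification is m_1 = -d_i1/d_o1 = -(9.414)/21 = -0.4483.
Object distance for lens 2: d_o2 = 23.5 - 9.414 = 14.086 cm.
Applying the thin-lens equation again with f_2 = 39 cm and d_o2 = 14.086 cm gives d_i2 = -22.051 cm.
m_2 = -(-22.051)/(14.086) = 1.5654.
Total m = m_1 x m_2 = (-0.4483)(1.5654) = -0.7017.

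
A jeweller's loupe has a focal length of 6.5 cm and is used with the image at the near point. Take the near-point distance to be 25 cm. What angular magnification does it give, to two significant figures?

4.8

M = 1 + D/f = 1 + 25/6.5 = 4.846.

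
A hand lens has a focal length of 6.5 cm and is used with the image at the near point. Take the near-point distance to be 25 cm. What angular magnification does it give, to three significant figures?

4.85

M = 1 + D/f = 1 + 25/6.5 = 4.846.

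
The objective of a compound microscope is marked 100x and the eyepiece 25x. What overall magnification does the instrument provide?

2500

The overall magnification of a compound microscope is the product of the objective and eyepiece magnifications:
M = M_obj x M_eye = 100 x 25 = 2500.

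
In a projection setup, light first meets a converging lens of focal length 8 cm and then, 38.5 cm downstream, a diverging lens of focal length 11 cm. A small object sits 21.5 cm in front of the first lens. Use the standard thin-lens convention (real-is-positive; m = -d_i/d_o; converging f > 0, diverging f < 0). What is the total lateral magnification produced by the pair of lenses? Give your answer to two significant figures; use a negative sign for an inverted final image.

-0.18

First lens: d_i1 = 1/(1/8 - 1/21.5) = 12.741 cm.
m_1 = -(12.741)/21.5 = -0.5926.
Object distance for lens 2: d_o2 = 38.5 - 12.741 = 25.759 cm.
Second lens: d_i2 = 1/(1/(-11) - 1/(25.759)) = -7.708 cm.
m_2 = -(-7.708)/(25.759) = 0.2992.
Overall magnification: m = m_1 m_2 = -0.1773.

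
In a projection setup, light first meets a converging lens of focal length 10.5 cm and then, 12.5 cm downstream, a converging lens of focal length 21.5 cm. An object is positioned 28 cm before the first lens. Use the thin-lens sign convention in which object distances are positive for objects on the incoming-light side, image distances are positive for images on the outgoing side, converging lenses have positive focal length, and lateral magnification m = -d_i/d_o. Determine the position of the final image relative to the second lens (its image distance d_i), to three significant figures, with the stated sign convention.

First lens: d_i1 = 1/(1/10.5 - 1/28) = 16.800 cm.
This image would form 16.800 cm past lens 1, i.e. 4.300 cm beyond lens 2, so it is a virtual object for lens 2: d_o2 = 12.5 - 16.800 = -4.300 cm.
Second lens: d_i2 = 1/(1/21.5 - 1/(-4.300)) = 3.583 cm.

3.58 cm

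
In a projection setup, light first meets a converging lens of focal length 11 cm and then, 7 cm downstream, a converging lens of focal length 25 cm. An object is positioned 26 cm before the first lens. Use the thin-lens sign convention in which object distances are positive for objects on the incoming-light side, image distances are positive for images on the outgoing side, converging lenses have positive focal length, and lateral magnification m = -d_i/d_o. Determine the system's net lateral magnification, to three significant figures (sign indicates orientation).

First lens: d_i1 = 1/(1/11 - 1/26) = 19.067 cm.
m_1 = -(19.067)/26 = -0.7333.
Since 19.067 cm > 7 cm, the first image lies past the second lens and serves as a virtual object: d_o2 = L - d_i1 = -12.067 cm.
Second lens: d_i2 = 1/(1/25 - 1/(-12.067)) = 8.138 cm.
m_2 = -(8.138)/(-12.067) = 0.6745.
The system's lateral magnification is m_1 m_2 = (-0.7333)(0.6745) = -0.4946.

-0.495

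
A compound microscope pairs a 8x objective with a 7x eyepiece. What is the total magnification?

The overall magnification of a compound microscope is the product of the objective and eyepiece magnifications:
M = M_obj x M_eye = 8 x 7 = 56.

56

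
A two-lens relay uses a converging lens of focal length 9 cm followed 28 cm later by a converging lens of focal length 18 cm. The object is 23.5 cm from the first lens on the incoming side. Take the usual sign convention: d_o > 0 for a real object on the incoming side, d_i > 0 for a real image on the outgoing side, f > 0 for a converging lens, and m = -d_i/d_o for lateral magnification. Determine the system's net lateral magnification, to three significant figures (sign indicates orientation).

-2.44

Lens 1: 1/d_i1 = 1/f_1 - 1/d_o1 = 1/9 - 1/23.5 = 0.06856 cm^-1, so d_i1 = 14.586 cm.
m_1 = -(14.586)/23.5 = -0.6207.
Object distance for lens 2: d_o2 = 28 - 14.586 = 13.414 cm.
Lens 2: 1/d_i2 = 1/f_2 - 1/d_o2 = 1/18 - 1/(13.414) = -0.01899 cm^-1, so d_i2 = -52.647 cm.
m_2 = -(-52.647)/(13.414) = 3.9248.
The system's lateral magnification is m_1 m_2 = (-0.6207)(3.9248) = -2.4361.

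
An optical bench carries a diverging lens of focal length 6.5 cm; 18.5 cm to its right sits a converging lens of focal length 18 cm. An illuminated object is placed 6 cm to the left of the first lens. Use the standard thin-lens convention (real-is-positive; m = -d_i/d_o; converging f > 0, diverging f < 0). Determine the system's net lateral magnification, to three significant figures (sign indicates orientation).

First lens: d_i1 = 1/(1/(-6.5) - 1/6) = -3.120 cm.
m_1 = -(-3.120)/6 = 0.5200.
The intermediate image is virtual, 3.120 cm to the left of lens 1, so d_o2 = L - d_i1 = 18.5 - (-3.120) = 21.620 cm.
Second lens: d_i2 = 1/(1/18 - 1/(21.620)) = 107.503 cm.
m_2 = -(107.503)/(21.620) = -4.9724.
The system's lateral magnification is m_1 m_2 = (0.5200)(-4.9724) = -2.5856.

-2.59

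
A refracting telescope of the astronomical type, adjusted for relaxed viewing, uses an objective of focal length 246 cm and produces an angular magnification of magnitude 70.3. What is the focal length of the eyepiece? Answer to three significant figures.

3.50 cm

|M| = f_obj/f_eye, so f_eye = f_obj/|M| = 246/70.3 = 3.499 cm.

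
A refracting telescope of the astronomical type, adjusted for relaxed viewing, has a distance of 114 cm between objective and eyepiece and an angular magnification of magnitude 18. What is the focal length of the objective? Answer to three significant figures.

108 cm

In normal adjustment the tube length equals f_obj + f_eye and |M| = f_obj/f_eye.
So f_obj = 18 f_eye and 18 f_eye + f_eye = 114 cm, giving f_eye = 114/19 = 6.000 cm and f_obj = 108.000 cm.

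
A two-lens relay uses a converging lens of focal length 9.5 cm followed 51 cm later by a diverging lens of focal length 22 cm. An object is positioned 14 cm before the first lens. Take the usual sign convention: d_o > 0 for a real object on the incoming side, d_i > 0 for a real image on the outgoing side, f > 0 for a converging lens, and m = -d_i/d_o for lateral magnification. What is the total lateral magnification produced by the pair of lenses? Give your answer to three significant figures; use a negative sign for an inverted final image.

First lens: d_i1 = 1/(1/9.5 - 1/14) = 29.556 cm.
m_1 = -(29.556)/14 = -2.1111.
Object distance for lens 2: d_o2 = 51 - 29.556 = 21.444 cm.
Second lens: d_i2 = 1/(1/(-22) - 1/(21.444)) = -10.859 cm.
m_2 = -(-10.859)/(21.444) = 0.5064.
The system's lateral magnification is m_1 m_2 = (-2.1111)(0.5064) = -1.0691.

-1.07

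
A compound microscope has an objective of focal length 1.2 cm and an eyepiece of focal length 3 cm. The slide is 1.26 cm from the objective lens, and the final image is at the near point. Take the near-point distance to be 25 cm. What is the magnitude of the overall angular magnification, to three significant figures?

187

Objective: 1/d_i = 1/f_obj - 1/d_o = 1/1.2 - 1/1.26 = 0.03968 cm^-1, so d_i = 25.200 cm.
m_obj = -d_i/d_o = -25.200/1.26 = -20.000.
Eyepiece angular magnification (image at near point): M_eye = 1 + D/f_e = 1 + 25/3 = 9.333.
Overall M = m_obj x M_eye = (-20.000)(9.333) = -186.67.
|M| = 186.67.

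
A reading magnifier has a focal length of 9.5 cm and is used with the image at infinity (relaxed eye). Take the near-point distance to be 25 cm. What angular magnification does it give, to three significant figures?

M = D/f = 25/9.5 = 2.632.

2.63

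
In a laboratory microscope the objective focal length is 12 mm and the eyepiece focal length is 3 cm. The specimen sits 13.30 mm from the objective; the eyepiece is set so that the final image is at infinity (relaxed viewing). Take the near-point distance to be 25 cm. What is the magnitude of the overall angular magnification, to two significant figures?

77

Convert to cm: f_obj = 12 mm = 1.2 cm; d_o = 13.30 mm = 1.33 cm.
Objective: 1/d_i = 1/f_obj - 1/d_o = 1/1.2 - 1/1.33 = 0.08145 cm^-1, so d_i = 12.277 cm.
m_obj = -d_i/d_o = -12.277/1.33 = -9.231.
Eyepiece angular magnification (image at infinity): M_eye = D/f_e = 25/3 = 8.333.
Overall M = m_obj x M_eye = (-9.231)(8.333) = -76.92.
|M| = 76.92.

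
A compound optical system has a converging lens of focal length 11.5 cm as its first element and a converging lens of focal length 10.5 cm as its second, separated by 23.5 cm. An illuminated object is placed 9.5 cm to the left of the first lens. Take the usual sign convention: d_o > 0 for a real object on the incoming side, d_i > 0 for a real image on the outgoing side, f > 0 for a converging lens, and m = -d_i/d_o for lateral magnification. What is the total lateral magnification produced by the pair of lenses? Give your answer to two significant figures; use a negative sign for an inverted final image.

Lens 1: 1/d_i1 = 1/f_1 - 1/d_o1 = 1/11.5 - 1/9.5 = -0.01831 cm^-1, so d_i1 = -54.625 cm.
m_1 = -(-54.625)/9.5 = 5.7500.
The intermediate image is virtual, 54.625 cm to the left of lens 1, so d_o2 = L - d_i1 = 23.5 - (-54.625) = 78.125 cm.
Lens 2: 1/d_i2 = 1/f_2 - 1/d_o2 = 1/10.5 - 1/(78.125) = 0.08244 cm^-1, so d_i2 = 12.130 cm.
m_2 = -(12.130)/(78.125) = -0.1553.
The system's lateral magnification is m_1 m_2 = (5.7500)(-0.1553) = -0.8928.

-0.89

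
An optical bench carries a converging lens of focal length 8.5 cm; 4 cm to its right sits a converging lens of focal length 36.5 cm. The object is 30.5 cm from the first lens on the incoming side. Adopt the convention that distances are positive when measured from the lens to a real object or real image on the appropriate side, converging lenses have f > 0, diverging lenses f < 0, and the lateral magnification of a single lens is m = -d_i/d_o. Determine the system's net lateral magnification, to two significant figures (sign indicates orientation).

First lens: d_i1 = 1/(1/8.5 - 1/30.5) = 11.784 cm.
m_1 = -(11.784)/30.5 = -0.3864.
This image would form 11.784 cm past lens 1, i.e. 7.784 cm beyond lens 2, so it is a virtual object for lens 2: d_o2 = 4 - 11.784 = -7.784 cm.
Second lens: d_i2 = 1/(1/36.5 - 1/(-7.784)) = 6.416 cm.
m_2 = -(6.416)/(-7.784) = 0.8242.
Total m = m_1 x m_2 = (-0.3864)(0.8242) = -0.3185.

-0.32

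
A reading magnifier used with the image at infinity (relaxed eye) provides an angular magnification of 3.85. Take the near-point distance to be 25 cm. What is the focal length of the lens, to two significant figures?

6.5 cm

For the image at infinity, M = D/f.
f = D/M = 25/3.85 = 6.494 cm.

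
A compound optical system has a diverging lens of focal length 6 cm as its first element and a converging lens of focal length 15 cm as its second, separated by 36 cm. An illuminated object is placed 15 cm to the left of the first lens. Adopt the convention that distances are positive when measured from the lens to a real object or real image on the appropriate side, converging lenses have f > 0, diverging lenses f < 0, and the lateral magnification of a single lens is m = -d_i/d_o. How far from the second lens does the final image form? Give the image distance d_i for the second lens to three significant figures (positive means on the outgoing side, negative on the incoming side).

23.9 cm

Lens 1: 1/d_i1 = 1/f_1 - 1/d_o1 = 1/(-6) - 1/15 = -0.23333 cm^-1, so d_i1 = -4.286 cm.
With d_i1 < 0 the first image is virtual and lies on the object side; the object distance for lens 2 is d_o2 = 36 - (-4.286) = 40.286 cm.
Lens 2: 1/d_i2 = 1/f_2 - 1/d_o2 = 1/15 - 1/(40.286) = 0.04184 cm^-1, so d_i2 = 23.898 cm.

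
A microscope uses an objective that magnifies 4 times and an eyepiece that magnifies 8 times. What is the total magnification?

The overall magnification of a compound microscope is the product of the objective and eyepiece magnifications:
M = M_obj x M_eye = 4 x 8 = 32.

32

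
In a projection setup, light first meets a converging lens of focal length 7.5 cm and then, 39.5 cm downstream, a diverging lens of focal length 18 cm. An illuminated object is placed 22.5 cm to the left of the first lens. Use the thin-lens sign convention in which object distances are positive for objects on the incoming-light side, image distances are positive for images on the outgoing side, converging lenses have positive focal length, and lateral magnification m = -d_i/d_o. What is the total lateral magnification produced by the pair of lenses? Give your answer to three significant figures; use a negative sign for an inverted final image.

-0.195

First lens: d_i1 = 1/(1/7.5 - 1/22.5) = 11.250 cm.
m_1 = -(11.250)/22.5 = -0.5000.
That image sits 28.250 cm in front of the second lens, so d_o2 = 28.250 cm.
Second lens: d_i2 = 1/(1/(-18) - 1/(28.250)) = -10.995 cm.
m_2 = -(-10.995)/(28.250) = 0.3892.
Total m = m_1 x m_2 = (-0.5000)(0.3892) = -0.1946.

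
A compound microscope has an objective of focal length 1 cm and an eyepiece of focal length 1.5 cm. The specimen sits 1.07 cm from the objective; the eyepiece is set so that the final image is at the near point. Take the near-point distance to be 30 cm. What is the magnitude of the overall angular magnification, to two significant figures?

Objective: 1/d_i = 1/f_obj - 1/d_o = 1/1 - 1/1.07 = 0.06542 cm^-1, so d_i = 15.286 cm.
m_obj = -d_i/d_o = -15.286/1.07 = -14.286.
Eyepiece angular magnification (image at near point): M_eye = 1 + D/f_e = 1 + 30/1.5 = 21.000.
Overall M = m_obj x M_eye = (-14.286)(21.000) = -300.00.
|M| = 300.00.

300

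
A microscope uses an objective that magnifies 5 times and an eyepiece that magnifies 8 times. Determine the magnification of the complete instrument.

The overall magnification of a compound microscope is the product of the objective and eyepiece magnifications:
M = M_obj x M_eye = 5 x 8 = 40.

40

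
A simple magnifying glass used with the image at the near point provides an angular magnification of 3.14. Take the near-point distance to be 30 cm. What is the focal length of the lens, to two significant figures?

For the image at the near point, M = 1 + D/f.
f = D/(M - 1) = 30/(3.14 - 1) = 14.019 cm.

14 cm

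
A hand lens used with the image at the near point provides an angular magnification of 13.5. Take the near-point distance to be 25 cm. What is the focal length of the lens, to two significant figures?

For the image at the near point, M = 1 + D/f.
f = D/(M - 1) = 25/(13.5 - 1) = 2.000 cm.

2.0 cm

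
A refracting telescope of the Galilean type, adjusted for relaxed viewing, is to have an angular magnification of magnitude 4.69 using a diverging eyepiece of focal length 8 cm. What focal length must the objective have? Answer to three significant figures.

|M| = f_obj/|f_eye|, so f_obj = |M| x |f_eye| = 4.69 x 8 = 37.520 cm.

37.5 cm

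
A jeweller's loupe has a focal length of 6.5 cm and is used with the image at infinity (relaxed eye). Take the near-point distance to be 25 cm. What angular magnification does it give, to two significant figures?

M = D/f = 25/6.5 = 3.846.

3.8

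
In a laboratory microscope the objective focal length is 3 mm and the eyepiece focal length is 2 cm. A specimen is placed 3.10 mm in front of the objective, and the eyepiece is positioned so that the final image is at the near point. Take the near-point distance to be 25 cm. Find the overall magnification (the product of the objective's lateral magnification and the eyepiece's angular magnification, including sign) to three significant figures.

Convert to cm: f_obj = 3 mm = 0.3 cm; d_o = 3.10 mm = 0.31 cm.
Objective: 1/d_i = 1/f_obj - 1/d_o = 1/0.3 - 1/0.31 = 0.10753 cm^-1, so d_i = 9.300 cm.
m_obj = -d_i/d_o = -9.300/0.31 = -30.000.
Eyepiece angular magnification (image at near point): M_eye = 1 + D/f_e = 1 + 25/2 = 13.500.
Overall M = m_obj x M_eye = (-30.000)(13.500) = -405.00.

-405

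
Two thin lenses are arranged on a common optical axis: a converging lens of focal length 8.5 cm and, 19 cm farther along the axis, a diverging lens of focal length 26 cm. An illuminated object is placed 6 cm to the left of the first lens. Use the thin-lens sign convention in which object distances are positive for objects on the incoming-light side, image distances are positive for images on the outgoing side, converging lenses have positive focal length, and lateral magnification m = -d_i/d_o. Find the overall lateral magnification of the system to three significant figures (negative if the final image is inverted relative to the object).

First lens: d_i1 = 1/(1/8.5 - 1/6) = -20.400 cm.
m_1 = -(-20.400)/6 = 3.4000.
The intermediate image is virtual, 20.400 cm to the left of lens 1, so d_o2 = L - d_i1 = 19 - (-20.400) = 39.400 cm.
Second lens: d_i2 = 1/(1/(-26) - 1/(39.400)) = -15.664 cm.
m_2 = -(-15.664)/(39.400) = 0.3976.
Total m = m_1 x m_2 = (3.4000)(0.3976) = 1.3517.

1.35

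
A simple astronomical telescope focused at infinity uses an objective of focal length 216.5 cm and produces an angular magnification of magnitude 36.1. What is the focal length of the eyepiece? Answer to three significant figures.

|M| = f_obj/f_eye, so f_eye = f_obj/|M| = 216.5/36.1 = 5.997 cm.

6.00 cm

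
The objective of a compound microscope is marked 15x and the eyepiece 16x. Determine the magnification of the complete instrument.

The overall magnification of a compound microscope is the product of the objective and eyepiece magnifications:
M = M_obj x M_eye = 15 x 16 = 240.

240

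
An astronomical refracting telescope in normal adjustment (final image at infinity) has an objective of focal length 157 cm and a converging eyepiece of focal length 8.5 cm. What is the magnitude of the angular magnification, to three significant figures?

|M| = f_obj/|f_eye| = 157/8.5 = 18.471.

18.5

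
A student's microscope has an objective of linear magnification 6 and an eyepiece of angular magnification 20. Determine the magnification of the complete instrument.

The overall magnification of a compound microscope is the product of the objective and eyepiece magnifications:
M = M_obj x M_eye = 6 x 20 = 120.

120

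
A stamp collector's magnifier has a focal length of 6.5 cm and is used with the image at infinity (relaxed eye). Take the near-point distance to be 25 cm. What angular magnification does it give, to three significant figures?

3.85

M = D/f = 25/6.5 = 3.846.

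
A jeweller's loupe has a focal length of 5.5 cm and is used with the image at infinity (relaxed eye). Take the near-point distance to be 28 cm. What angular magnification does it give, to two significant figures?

5.1

M = D/f = 28/5.5 = 5.091.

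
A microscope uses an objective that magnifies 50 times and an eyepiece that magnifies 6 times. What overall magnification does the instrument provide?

The overall magnification of a compound microscope is the product of the objective and eyepiece magnifications:
M = M_obj x M_eye = 50 x 6 = 300.

300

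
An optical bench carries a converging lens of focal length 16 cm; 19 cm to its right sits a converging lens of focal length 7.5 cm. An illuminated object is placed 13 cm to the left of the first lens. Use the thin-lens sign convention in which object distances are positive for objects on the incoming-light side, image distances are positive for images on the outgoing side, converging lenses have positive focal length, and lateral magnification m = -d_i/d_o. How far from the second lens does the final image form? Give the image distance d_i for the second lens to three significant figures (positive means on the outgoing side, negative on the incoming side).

8.20 cm

Applying the thin-lens equation to the first lens, 1/16 = 1/13 + 1/d_i1, which gives d_i1 = -69.333 cm.
With d_i1 < 0 the first image is virtual and lies on the object side; the object distance for lens 2 is d_o2 = 19 - (-69.333) = 88.333 cm.
Applying the thin-lens equation again with f_2 = 7.5 cm and d_o2 = 88.333 cm gives d_i2 = 8.196 cm.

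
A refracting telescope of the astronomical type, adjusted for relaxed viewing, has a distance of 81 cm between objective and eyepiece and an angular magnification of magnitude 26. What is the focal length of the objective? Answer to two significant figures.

In normal adjustment the tube length equals f_obj + f_eye and |M| = f_obj/f_eye.
So f_obj = 26 f_eye and 26 f_eye + f_eye = 81 cm, giving f_eye = 81/27 = 3.000 cm and f_obj = 78.000 cm.

78 cm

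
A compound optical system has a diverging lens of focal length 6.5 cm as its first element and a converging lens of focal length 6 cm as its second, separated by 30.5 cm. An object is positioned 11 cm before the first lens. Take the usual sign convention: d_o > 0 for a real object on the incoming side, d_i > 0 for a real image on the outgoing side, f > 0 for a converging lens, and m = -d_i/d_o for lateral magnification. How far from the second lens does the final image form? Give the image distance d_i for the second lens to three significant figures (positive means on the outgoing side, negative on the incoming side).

Applying the thin-lens equation to the first lens, 1/(-6.5) = 1/11 + 1/d_i1, which gives d_i1 = -4.086 cm.
With d_i1 < 0 the first image is virtual and lies on the object side; the object distance for lens 2 is d_o2 = 30.5 - (-4.086) = 34.586 cm.
Applying the thin-lens equation again with f_2 = 6 cm and d_o2 = 34.586 cm gives d_i2 = 7.259 cm.

7.26 cm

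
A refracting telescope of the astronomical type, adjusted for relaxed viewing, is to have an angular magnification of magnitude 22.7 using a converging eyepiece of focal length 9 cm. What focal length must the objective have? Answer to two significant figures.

|M| = f_obj/|f_eye|, so f_obj = |M| x |f_eye| = 22.7 x 9 = 204.300 cm.

200 cm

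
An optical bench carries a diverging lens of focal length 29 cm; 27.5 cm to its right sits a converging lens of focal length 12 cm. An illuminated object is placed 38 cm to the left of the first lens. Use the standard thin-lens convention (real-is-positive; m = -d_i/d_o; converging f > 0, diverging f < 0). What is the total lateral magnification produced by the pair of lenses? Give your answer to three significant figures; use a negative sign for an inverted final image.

Lens 1: 1/d_i1 = 1/f_1 - 1/d_o1 = 1/(-29) - 1/38 = -0.06080 cm^-1, so d_i1 = -16.448 cm.
m_1 = -(-16.448)/38 = 0.4328.
The intermediate image is virtual, 16.448 cm to the left of lens 1, so d_o2 = L - d_i1 = 27.5 - (-16.448) = 43.948 cm.
Lens 2: 1/d_i2 = 1/f_2 - 1/d_o2 = 1/12 - 1/(43.948) = 0.06058 cm^-1, so d_i2 = 16.507 cm.
m_2 = -(16.507)/(43.948) = -0.3756.
Total m = m_1 x m_2 = (0.4328)(-0.3756) = -0.1626.

-0.163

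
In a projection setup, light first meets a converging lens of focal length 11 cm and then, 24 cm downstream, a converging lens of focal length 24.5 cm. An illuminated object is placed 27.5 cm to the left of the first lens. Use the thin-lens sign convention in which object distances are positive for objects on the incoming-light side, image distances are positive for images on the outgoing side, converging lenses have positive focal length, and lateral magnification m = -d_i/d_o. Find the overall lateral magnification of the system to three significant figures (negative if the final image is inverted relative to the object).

-0.867

First lens: d_i1 = 1/(1/11 - 1/27.5) = 18.333 cm.
m_1 = -(18.333)/27.5 = -0.6667.
That image sits 5.667 cm in front of the second lens, so d_o2 = 5.667 cm.
Second lens: d_i2 = 1/(1/24.5 - 1/(5.667)) = -7.372 cm.
m_2 = -(-7.372)/(5.667) = 1.3009.
Overall magnification: m = m_1 m_2 = -0.8673.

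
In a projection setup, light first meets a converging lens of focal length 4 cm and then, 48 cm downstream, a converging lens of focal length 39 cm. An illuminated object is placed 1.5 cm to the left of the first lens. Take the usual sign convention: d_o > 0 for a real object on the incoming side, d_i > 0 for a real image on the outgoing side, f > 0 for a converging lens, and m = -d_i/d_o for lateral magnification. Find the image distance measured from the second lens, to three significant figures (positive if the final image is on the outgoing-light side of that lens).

172 cm

First lens: d_i1 = 1/(1/4 - 1/1.5) = -2.400 cm.
The intermediate image is virtual, 2.400 cm to the left of lens 1, so d_o2 = L - d_i1 = 48 - (-2.400) = 50.400 cm.
Second lens: d_i2 = 1/(1/39 - 1/(50.400)) = 172.421 cm.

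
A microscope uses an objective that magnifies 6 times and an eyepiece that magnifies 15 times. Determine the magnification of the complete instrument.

The overall magnification of a compound microscope is the product of the objective and eyepiece magnifications:
M = M_obj x M_eye = 6 x 15 = 90.

90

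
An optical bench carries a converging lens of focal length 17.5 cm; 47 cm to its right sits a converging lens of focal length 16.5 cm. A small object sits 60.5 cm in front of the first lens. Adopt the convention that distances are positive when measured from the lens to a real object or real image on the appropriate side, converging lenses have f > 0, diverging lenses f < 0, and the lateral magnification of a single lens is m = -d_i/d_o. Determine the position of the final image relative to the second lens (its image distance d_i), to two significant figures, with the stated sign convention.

First lens: d_i1 = 1/(1/17.5 - 1/60.5) = 24.622 cm.
That image sits 22.378 cm in front of the second lens, so d_o2 = 22.378 cm.
Second lens: d_i2 = 1/(1/16.5 - 1/(22.378)) = 62.818 cm.

63 cm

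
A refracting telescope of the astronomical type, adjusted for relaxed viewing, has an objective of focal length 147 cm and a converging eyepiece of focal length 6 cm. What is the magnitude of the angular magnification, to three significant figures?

24.5

|M| = f_obj/|f_eye| = 147/6 = 24.500.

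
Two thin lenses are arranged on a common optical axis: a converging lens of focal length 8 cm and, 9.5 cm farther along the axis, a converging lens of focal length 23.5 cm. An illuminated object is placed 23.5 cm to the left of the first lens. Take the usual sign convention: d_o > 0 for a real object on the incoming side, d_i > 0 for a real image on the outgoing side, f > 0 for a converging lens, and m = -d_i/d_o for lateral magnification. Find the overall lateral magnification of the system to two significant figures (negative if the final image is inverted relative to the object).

First lens: d_i1 = 1/(1/8 - 1/23.5) = 12.129 cm.
m_1 = -(12.129)/23.5 = -0.5161.
Since 12.129 cm > 9.5 cm, the first image lies past the second lens and serves as a virtual object: d_o2 = L - d_i1 = -2.629 cm.
Second lens: d_i2 = 1/(1/23.5 - 1/(-2.629)) = 2.365 cm.
m_2 = -(2.365)/(-2.629) = 0.8994.
The system's lateral magnification is m_1 m_2 = (-0.5161)(0.8994) = -0.4642.

-0.46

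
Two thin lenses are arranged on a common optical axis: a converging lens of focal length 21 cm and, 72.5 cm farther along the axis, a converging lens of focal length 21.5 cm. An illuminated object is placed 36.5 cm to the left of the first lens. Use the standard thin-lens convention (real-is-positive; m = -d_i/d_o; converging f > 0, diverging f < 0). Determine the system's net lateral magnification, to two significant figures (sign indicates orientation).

19

Lens 1: 1/d_i1 = 1/f_1 - 1/d_o1 = 1/21 - 1/36.5 = 0.02022 cm^-1, so d_i1 = 49.452 cm.
m_1 = -(49.452)/36.5 = -1.3548.
Object distance for lens 2: d_o2 = 72.5 - 49.452 = 23.048 cm.
Lens 2: 1/d_i2 = 1/f_2 - 1/d_o2 = 1/21.5 - 1/(23.048) = 0.00312 cm^-1, so d_i2 = 320.036 cm.
m_2 = -(320.036)/(23.048) = -13.8854.
Overall magnification: m = m_1 m_2 = 18.8125.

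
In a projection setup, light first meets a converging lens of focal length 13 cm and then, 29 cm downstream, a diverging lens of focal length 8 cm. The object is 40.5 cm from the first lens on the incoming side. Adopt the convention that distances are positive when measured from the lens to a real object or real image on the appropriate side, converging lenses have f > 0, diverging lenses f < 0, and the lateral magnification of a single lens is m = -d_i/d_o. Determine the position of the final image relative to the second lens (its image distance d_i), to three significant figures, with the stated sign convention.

-4.42 cm

Lens 1: 1/d_i1 = 1/f_1 - 1/d_o1 = 1/13 - 1/40.5 = 0.05223 cm^-1, so d_i1 = 19.145 cm.
Object distance for lens 2: d_o2 = 29 - 19.145 = 9.855 cm.
Lens 2: 1/d_i2 = 1/f_2 - 1/d_o2 = 1/(-8) - 1/(9.855) = -0.22648 cm^-1, so d_i2 = -4.415 cm.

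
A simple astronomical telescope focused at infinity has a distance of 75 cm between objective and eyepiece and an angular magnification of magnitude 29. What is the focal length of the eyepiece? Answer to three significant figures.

2.50 cm

In normal adjustment the tube length equals f_obj + f_eye and |M| = f_obj/f_eye.
So f_obj = 29 f_eye and 29 f_eye + f_eye = 75 cm, giving f_eye = 75/30 = 2.500 cm and f_obj = 72.500 cm.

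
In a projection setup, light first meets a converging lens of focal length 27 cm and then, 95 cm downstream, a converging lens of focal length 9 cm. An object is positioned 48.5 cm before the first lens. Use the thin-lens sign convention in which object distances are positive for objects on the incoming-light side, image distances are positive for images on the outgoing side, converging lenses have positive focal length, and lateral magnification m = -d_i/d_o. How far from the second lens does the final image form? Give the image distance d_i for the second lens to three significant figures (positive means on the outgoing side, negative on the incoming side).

Applying the thin-lens equation to the first lens, 1/27 = 1/48.5 + 1/d_i1, which gives d_i1 = 60.907 cm.
That image sits 34.093 cm in front of the second lens, so d_o2 = 34.093 cm.
Applying the thin-lens equation again with f_2 = 9 cm and d_o2 = 34.093 cm gives d_i2 = 12.228 cm.

12.2 cm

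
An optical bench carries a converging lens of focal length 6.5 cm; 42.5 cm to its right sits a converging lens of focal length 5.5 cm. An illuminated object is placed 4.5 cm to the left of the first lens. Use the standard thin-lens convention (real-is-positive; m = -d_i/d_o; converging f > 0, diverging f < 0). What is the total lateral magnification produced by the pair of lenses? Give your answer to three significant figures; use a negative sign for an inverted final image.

-0.346

First lens: d_i1 = 1/(1/6.5 - 1/4.5) = -14.625 cm.
m_1 = -(-14.625)/4.5 = 3.2500.
With d_i1 < 0 the first image is virtual and lies on the object side; the object distance for lens 2 is d_o2 = 42.5 - (-14.625) = 57.125 cm.
Second lens: d_i2 = 1/(1/5.5 - 1/(57.125)) = 6.086 cm.
m_2 = -(6.086)/(57.125) = -0.1065.
The system's lateral magnification is m_1 m_2 = (3.2500)(-0.1065) = -0.3462.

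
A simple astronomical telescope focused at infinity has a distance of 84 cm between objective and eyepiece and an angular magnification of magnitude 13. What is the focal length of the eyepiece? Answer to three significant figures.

In normal adjustment the tube length equals f_obj + f_eye and |M| = f_obj/f_eye.
So f_obj = 13 f_eye and 13 f_eye + f_eye = 84 cm, giving f_eye = 84/14 = 6.000 cm and f_obj = 78.000 cm.

6.00 cm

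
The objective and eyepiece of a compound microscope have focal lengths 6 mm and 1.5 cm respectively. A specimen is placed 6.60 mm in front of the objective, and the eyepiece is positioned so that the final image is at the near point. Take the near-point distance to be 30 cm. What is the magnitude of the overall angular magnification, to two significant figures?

210

Convert to cm: f_obj = 6 mm = 0.6 cm; d_o = 6.60 mm = 0.66 cm.
Objective: 1/d_i = 1/f_obj - 1/d_o = 1/0.6 - 1/0.66 = 0.15152 cm^-1, so d_i = 6.600 cm.
m_obj = -d_i/d_o = -6.600/0.66 = -10.000.
Eyepiece angular magnification (image at near point): M_eye = 1 + D/f_e = 1 + 30/1.5 = 21.000.
Overall M = m_obj x M_eye = (-10.000)(21.000) = -210.00.
|M| = 210.00.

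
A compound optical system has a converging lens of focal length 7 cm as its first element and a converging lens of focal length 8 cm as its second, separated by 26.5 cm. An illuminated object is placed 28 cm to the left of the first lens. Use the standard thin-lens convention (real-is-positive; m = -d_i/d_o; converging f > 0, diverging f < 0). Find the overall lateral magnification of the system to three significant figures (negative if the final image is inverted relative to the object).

0.291

Applying the thin-lens equation to the first lens, 1/7 = 1/28 + 1/d_i1, which gives d_i1 = 9.333 cm.
Its lateral magnification is m_1 = -d_i1/d_o1 = -(9.333)/28 = -0.3333.
That image sits 17.167 cm in front of the second lens, so d_o2 = 17.167 cm.
Applying the thin-lens equation again with f_2 = 8 cm and d_o2 = 17.167 cm gives d_i2 = 14.982 cm.
m_2 = -(14.982)/(17.167) = -0.8727.
The system's lateral magnification is m_1 m_2 = (-0.3333)(-0.8727) = 0.2909.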